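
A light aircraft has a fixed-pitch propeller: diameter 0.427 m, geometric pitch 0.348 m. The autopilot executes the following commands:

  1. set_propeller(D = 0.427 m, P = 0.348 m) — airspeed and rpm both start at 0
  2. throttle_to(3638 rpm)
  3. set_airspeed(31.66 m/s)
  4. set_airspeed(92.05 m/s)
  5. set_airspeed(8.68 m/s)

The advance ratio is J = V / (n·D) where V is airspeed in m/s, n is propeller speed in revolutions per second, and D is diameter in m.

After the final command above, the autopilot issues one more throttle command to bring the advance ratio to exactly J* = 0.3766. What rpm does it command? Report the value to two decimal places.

rpm = 3238.64

set_propeller: D = 0.427 m, P = 0.348 m (p = P/D = 0.814988); state ← (V=0, rpm=0)
throttle_to(3638): rpm ← 3638
set_airspeed(31.66): V ← 31.66 m/s
set_airspeed(92.05): V ← 92.05 m/s
set_airspeed(8.68): V ← 8.68 m/s
final state: V = 8.68 m/s, rpm = 3638 → n = rpm/60 = 60.633333 rev/s
target J* = 0.3766; solve J* = V/(n·D) for n: n = V/(J*·D) = 8.68/(0.3766 × 0.427) = 53.977347 rev/s
rpm = 60·n = 3238.640816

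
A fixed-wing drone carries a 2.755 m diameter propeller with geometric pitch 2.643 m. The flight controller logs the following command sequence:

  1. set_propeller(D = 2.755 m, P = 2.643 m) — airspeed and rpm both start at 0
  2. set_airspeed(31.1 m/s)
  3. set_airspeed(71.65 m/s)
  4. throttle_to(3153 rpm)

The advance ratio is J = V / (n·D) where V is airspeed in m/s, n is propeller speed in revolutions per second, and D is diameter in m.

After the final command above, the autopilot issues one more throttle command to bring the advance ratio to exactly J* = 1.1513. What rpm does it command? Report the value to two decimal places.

set_propeller: D = 2.755 m, P = 2.643 m (p = P/D = 0.959347); state ← (V=0, rpm=0)
set_airspeed(31.1): V ← 31.1 m/s
set_airspeed(71.65): V ← 71.65 m/s
throttle_to(3153): rpm ← 3153
final state: V = 71.65 m/s, rpm = 3153 → n = rpm/60 = 52.550000 rev/s
target J* = 1.1513; solve J* = V/(n·D) for n: n = V/(J*·D) = 71.65/(1.1513 × 2.755) = 22.589472 rev/s
rpm = 60·n = 1355.368342

rpm = 1355.37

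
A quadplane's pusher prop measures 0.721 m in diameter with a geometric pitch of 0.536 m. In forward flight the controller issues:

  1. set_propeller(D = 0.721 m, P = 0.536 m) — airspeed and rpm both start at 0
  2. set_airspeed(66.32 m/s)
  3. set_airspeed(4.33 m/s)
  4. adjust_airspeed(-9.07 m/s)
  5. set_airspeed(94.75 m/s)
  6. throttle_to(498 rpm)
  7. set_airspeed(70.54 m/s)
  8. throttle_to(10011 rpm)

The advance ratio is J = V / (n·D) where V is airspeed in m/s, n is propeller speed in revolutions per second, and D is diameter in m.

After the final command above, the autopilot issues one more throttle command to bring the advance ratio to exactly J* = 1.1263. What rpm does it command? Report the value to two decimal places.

rpm = 5211.92

set_propeller: D = 0.721 m, P = 0.536 m (p = P/D = 0.743412); state ← (V=0, rpm=0)
set_airspeed(66.32): V ← 66.32 m/s
set_airspeed(4.33): V ← 4.33 m/s
adjust_airspeed(-9.07): V ← 4.33 -9.07 = -4.74 m/s
set_airspeed(94.75): V ← 94.75 m/s
throttle_to(498): rpm ← 498
set_airspeed(70.54): V ← 70.54 m/s
throttle_to(10011): rpm ← 10011
final state: V = 70.54 m/s, rpm = 10011 → n = rpm/60 = 166.850000 rev/s
target J* = 1.1263; solve J* = V/(n·D) for n: n = V/(J*·D) = 70.54/(1.1263 × 0.721) = 86.865257 rev/s
rpm = 60·n = 5211.915391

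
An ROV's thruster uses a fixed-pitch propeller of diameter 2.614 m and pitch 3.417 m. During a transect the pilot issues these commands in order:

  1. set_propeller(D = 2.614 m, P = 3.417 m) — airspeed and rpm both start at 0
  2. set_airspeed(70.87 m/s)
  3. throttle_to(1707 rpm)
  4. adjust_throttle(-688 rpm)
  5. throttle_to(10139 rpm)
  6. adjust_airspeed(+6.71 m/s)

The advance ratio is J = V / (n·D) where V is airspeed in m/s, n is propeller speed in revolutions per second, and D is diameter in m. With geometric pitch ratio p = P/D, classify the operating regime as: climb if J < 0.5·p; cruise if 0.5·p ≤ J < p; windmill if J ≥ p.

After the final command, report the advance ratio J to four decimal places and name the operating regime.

J = 0.1756, regime = climb

set_propeller: D = 2.614 m, P = 3.417 m (p = P/D = 1.307192); state ← (V=0, rpm=0)
set_airspeed(70.87): V ← 70.87 m/s
throttle_to(1707): rpm ← 1707
adjust_throttle(-688): rpm ← 1707 -688 = 1019
throttle_to(10139): rpm ← 10139
adjust_airspeed(+6.71): V ← 70.87 +6.71 = 77.58 m/s
final state: V = 77.58 m/s, rpm = 10139 → n = rpm/60 = 168.983333 rev/s
J = V / (n·D) = 77.58 / (168.983333 × 2.614) = 0.175631
regime bands: climb J<0.6536 | cruise [0.6536, 1.3072) | windmill J≥1.3072
J = 0.1756 → climb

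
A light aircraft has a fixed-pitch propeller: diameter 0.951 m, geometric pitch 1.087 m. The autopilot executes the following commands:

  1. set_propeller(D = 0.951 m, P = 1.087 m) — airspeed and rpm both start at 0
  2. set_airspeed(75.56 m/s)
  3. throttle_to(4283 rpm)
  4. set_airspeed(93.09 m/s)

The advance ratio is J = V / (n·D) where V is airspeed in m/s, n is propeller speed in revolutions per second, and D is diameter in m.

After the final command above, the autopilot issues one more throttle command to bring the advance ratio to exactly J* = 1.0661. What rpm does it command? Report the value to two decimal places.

set_propeller: D = 0.951 m, P = 1.087 m (p = P/D = 1.143007); state ← (V=0, rpm=0)
set_airspeed(75.56): V ← 75.56 m/s
throttle_to(4283): rpm ← 4283
set_airspeed(93.09): V ← 93.09 m/s
final state: V = 93.09 m/s, rpm = 4283 → n = rpm/60 = 71.383333 rev/s
target J* = 1.0661; solve J* = V/(n·D) for n: n = V/(J*·D) = 93.09/(1.0661 × 0.951) = 91.817311 rev/s
rpm = 60·n = 5509.038664

rpm = 5509.04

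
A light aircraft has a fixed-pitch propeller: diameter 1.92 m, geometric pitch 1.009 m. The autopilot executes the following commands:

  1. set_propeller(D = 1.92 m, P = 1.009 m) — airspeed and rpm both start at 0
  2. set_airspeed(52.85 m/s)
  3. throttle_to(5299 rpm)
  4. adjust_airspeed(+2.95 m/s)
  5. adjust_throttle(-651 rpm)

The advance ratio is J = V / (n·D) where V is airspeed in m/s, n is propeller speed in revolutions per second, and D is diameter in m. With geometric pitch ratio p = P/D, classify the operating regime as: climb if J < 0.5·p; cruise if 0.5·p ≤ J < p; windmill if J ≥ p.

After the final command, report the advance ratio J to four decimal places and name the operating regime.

set_propeller: D = 1.92 m, P = 1.009 m (p = P/D = 0.525521); state ← (V=0, rpm=0)
set_airspeed(52.85): V ← 52.85 m/s
throttle_to(5299): rpm ← 5299
adjust_airspeed(+2.95): V ← 52.85 +2.95 = 55.8 m/s
adjust_throttle(-651): rpm ← 5299 -651 = 4648
final state: V = 55.8 m/s, rpm = 4648 → n = rpm/60 = 77.466667 rev/s
J = V / (n·D) = 55.8 / (77.466667 × 1.92) = 0.375161
regime bands: climb J<0.2628 | cruise [0.2628, 0.5255) | windmill J≥0.5255
J = 0.3752 → cruise

J = 0.3752, regime = cruise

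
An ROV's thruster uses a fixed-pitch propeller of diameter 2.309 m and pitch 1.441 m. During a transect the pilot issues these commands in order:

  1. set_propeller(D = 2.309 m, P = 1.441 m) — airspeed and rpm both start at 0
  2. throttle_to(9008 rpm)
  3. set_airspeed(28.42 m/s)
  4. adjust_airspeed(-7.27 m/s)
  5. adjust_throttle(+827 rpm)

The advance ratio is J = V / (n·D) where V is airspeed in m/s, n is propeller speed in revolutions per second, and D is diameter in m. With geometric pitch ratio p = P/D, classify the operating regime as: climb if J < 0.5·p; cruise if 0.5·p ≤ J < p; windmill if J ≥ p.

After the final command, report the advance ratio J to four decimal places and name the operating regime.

J = 0.0559, regime = climb

set_propeller: D = 2.309 m, P = 1.441 m (p = P/D = 0.624080); state ← (V=0, rpm=0)
throttle_to(9008): rpm ← 9008
set_airspeed(28.42): V ← 28.42 m/s
adjust_airspeed(-7.27): V ← 28.42 -7.27 = 21.15 m/s
adjust_throttle(+827): rpm ← 9008 +827 = 9835
final state: V = 21.15 m/s, rpm = 9835 → n = rpm/60 = 163.916667 rev/s
J = V / (n·D) = 21.15 / (163.916667 × 2.309) = 0.055881
regime bands: climb J<0.3120 | cruise [0.3120, 0.6241) | windmill J≥0.6241
J = 0.0559 → climb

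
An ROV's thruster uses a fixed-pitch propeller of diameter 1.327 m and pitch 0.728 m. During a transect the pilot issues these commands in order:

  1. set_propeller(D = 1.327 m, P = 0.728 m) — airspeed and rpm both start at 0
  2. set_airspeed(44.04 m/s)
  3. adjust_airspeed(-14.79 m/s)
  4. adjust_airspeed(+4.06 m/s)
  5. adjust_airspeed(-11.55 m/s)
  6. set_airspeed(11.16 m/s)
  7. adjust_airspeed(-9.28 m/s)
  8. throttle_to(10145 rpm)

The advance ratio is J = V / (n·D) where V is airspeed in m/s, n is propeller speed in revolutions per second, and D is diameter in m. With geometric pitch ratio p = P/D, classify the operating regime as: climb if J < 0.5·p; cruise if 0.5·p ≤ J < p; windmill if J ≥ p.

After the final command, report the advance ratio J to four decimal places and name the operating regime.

J = 0.0084, regime = climb

set_propeller: D = 1.327 m, P = 0.728 m (p = P/D = 0.548606); state ← (V=0, rpm=0)
set_airspeed(44.04): V ← 44.04 m/s
adjust_airspeed(-14.79): V ← 44.04 -14.79 = 29.25 m/s
adjust_airspeed(+4.06): V ← 29.25 +4.06 = 33.31 m/s
adjust_airspeed(-11.55): V ← 33.31 -11.55 = 21.76 m/s
set_airspeed(11.16): V ← 11.16 m/s
adjust_airspeed(-9.28): V ← 11.16 -9.28 = 1.88 m/s
throttle_to(10145): rpm ← 10145
final state: V = 1.88 m/s, rpm = 10145 → n = rpm/60 = 169.083333 rev/s
J = V / (n·D) = 1.88 / (169.083333 × 1.327) = 0.008379
regime bands: climb J<0.2743 | cruise [0.2743, 0.5486) | windmill J≥0.5486
J = 0.0084 → climb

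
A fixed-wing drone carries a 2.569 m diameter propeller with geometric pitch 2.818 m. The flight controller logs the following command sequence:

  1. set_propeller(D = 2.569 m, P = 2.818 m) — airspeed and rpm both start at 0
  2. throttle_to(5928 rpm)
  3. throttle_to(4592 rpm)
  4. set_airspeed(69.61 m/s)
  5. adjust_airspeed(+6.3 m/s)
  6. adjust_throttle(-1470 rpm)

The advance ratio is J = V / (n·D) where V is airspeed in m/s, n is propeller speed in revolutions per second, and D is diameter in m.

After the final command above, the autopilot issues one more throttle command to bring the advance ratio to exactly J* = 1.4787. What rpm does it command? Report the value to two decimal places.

rpm = 1198.96

set_propeller: D = 2.569 m, P = 2.818 m (p = P/D = 1.096925); state ← (V=0, rpm=0)
throttle_to(5928): rpm ← 5928
throttle_to(4592): rpm ← 4592
set_airspeed(69.61): V ← 69.61 m/s
adjust_airspeed(+6.3): V ← 69.61 +6.3 = 75.91 m/s
adjust_throttle(-1470): rpm ← 4592 -1470 = 3122
final state: V = 75.91 m/s, rpm = 3122 → n = rpm/60 = 52.033333 rev/s
target J* = 1.4787; solve J* = V/(n·D) for n: n = V/(J*·D) = 75.91/(1.4787 × 2.569) = 19.982730 rev/s
rpm = 60·n = 1198.963783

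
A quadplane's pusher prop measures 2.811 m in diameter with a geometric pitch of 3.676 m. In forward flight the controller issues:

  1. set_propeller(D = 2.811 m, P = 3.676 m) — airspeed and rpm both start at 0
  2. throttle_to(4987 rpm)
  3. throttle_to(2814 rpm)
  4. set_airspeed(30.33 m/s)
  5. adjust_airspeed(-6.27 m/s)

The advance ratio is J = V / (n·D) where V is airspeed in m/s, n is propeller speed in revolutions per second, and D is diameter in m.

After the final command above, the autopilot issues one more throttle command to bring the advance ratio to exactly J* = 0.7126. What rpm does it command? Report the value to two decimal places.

set_propeller: D = 2.811 m, P = 3.676 m (p = P/D = 1.307720); state ← (V=0, rpm=0)
throttle_to(4987): rpm ← 4987
throttle_to(2814): rpm ← 2814
set_airspeed(30.33): V ← 30.33 m/s
adjust_airspeed(-6.27): V ← 30.33 -6.27 = 24.06 m/s
final state: V = 24.06 m/s, rpm = 2814 → n = rpm/60 = 46.900000 rev/s
target J* = 0.7126; solve J* = V/(n·D) for n: n = V/(J*·D) = 24.06/(0.7126 × 2.811) = 12.011271 rev/s
rpm = 60·n = 720.676250

rpm = 720.68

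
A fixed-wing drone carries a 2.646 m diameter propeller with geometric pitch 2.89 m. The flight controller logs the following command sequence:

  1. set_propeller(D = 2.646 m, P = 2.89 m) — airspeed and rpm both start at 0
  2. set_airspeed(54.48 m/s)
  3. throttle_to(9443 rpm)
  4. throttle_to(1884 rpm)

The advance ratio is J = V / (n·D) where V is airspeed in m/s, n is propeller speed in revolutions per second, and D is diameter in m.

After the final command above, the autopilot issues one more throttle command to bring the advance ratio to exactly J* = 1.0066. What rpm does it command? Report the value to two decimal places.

set_propeller: D = 2.646 m, P = 2.89 m (p = P/D = 1.092215); state ← (V=0, rpm=0)
set_airspeed(54.48): V ← 54.48 m/s
throttle_to(9443): rpm ← 9443
throttle_to(1884): rpm ← 1884
final state: V = 54.48 m/s, rpm = 1884 → n = rpm/60 = 31.400000 rev/s
target J* = 1.0066; solve J* = V/(n·D) for n: n = V/(J*·D) = 54.48/(1.0066 × 2.646) = 20.454569 rev/s
rpm = 60·n = 1227.274140

rpm = 1227.27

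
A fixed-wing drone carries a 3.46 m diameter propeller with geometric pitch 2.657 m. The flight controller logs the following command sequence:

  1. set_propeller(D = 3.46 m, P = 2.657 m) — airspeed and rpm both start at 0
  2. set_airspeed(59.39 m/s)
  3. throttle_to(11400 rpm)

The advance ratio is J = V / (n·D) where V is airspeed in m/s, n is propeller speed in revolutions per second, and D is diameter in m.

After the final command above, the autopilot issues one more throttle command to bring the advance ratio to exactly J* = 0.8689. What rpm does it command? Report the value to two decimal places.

set_propeller: D = 3.46 m, P = 2.657 m (p = P/D = 0.767919); state ← (V=0, rpm=0)
set_airspeed(59.39): V ← 59.39 m/s
throttle_to(11400): rpm ← 11400
final state: V = 59.39 m/s, rpm = 11400 → n = rpm/60 = 190.000000 rev/s
target J* = 0.8689; solve J* = V/(n·D) for n: n = V/(J*·D) = 59.39/(0.8689 × 3.46) = 19.754563 rev/s
rpm = 60·n = 1185.273786

rpm = 1185.27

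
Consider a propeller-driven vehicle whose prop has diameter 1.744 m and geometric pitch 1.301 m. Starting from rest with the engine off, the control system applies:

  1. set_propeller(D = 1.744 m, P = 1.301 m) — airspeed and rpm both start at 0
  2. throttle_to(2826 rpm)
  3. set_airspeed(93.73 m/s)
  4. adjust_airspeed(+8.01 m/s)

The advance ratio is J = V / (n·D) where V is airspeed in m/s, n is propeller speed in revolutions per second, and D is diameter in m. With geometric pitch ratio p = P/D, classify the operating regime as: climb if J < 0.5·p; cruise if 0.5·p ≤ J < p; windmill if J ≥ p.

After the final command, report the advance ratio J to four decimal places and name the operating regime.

J = 1.2386, regime = windmill

set_propeller: D = 1.744 m, P = 1.301 m (p = P/D = 0.745986); state ← (V=0, rpm=0)
throttle_to(2826): rpm ← 2826
set_airspeed(93.73): V ← 93.73 m/s
adjust_airspeed(+8.01): V ← 93.73 +8.01 = 101.74 m/s
final state: V = 101.74 m/s, rpm = 2826 → n = rpm/60 = 47.100000 rev/s
J = V / (n·D) = 101.74 / (47.100000 × 1.744) = 1.238581
regime bands: climb J<0.3730 | cruise [0.3730, 0.7460) | windmill J≥0.7460
J = 1.2386 → windmill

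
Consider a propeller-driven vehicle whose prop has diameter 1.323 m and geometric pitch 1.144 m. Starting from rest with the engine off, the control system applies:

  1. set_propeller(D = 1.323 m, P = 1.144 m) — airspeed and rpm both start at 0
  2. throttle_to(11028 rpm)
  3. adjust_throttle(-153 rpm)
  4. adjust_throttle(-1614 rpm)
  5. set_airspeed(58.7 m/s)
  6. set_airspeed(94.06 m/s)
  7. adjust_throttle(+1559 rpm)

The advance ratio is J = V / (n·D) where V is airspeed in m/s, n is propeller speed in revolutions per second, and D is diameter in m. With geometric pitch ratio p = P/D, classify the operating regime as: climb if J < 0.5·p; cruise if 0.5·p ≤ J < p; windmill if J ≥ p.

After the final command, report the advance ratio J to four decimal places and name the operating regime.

set_propeller: D = 1.323 m, P = 1.144 m (p = P/D = 0.864701); state ← (V=0, rpm=0)
throttle_to(11028): rpm ← 11028
adjust_throttle(-153): rpm ← 11028 -153 = 10875
adjust_throttle(-1614): rpm ← 10875 -1614 = 9261
set_airspeed(58.7): V ← 58.7 m/s
set_airspeed(94.06): V ← 94.06 m/s
adjust_throttle(+1559): rpm ← 9261 +1559 = 10820
final state: V = 94.06 m/s, rpm = 10820 → n = rpm/60 = 180.333333 rev/s
J = V / (n·D) = 94.06 / (180.333333 × 1.323) = 0.394248
regime bands: climb J<0.4324 | cruise [0.4324, 0.8647) | windmill J≥0.8647
J = 0.3942 → climb

J = 0.3942, regime = climb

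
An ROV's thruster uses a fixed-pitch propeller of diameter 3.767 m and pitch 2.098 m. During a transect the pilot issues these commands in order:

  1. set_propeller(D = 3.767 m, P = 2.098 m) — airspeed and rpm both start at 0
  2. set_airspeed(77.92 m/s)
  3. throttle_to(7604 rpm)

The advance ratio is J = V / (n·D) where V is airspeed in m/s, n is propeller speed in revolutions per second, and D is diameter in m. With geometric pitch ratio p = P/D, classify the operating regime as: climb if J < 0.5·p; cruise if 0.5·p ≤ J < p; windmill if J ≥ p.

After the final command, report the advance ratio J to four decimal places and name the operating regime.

J = 0.1632, regime = climb

set_propeller: D = 3.767 m, P = 2.098 m (p = P/D = 0.556942); state ← (V=0, rpm=0)
set_airspeed(77.92): V ← 77.92 m/s
throttle_to(7604): rpm ← 7604
final state: V = 77.92 m/s, rpm = 7604 → n = rpm/60 = 126.733333 rev/s
J = V / (n·D) = 77.92 / (126.733333 × 3.767) = 0.163216
regime bands: climb J<0.2785 | cruise [0.2785, 0.5569) | windmill J≥0.5569
J = 0.1632 → climb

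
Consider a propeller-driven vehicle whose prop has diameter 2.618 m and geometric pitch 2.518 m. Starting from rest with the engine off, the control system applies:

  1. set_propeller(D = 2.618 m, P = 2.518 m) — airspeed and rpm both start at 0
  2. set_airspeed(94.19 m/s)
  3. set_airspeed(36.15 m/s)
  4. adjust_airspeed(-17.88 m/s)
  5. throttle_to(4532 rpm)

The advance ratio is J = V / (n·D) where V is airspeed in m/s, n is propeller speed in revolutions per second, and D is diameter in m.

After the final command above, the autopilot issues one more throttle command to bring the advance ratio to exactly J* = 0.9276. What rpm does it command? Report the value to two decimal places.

set_propeller: D = 2.618 m, P = 2.518 m (p = P/D = 0.961803); state ← (V=0, rpm=0)
set_airspeed(94.19): V ← 94.19 m/s
set_airspeed(36.15): V ← 36.15 m/s
adjust_airspeed(-17.88): V ← 36.15 -17.88 = 18.27 m/s
throttle_to(4532): rpm ← 4532
final state: V = 18.27 m/s, rpm = 4532 → n = rpm/60 = 75.533333 rev/s
target J* = 0.9276; solve J* = V/(n·D) for n: n = V/(J*·D) = 18.27/(0.9276 × 2.618) = 7.523296 rev/s
rpm = 60·n = 451.397777

rpm = 451.40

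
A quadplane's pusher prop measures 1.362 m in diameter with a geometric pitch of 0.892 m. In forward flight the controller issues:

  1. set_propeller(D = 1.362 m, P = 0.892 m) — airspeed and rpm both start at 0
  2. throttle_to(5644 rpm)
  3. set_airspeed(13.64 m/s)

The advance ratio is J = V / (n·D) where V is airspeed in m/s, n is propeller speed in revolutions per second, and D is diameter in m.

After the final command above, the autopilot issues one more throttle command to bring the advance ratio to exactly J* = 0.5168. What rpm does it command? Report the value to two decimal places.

set_propeller: D = 1.362 m, P = 0.892 m (p = P/D = 0.654919); state ← (V=0, rpm=0)
throttle_to(5644): rpm ← 5644
set_airspeed(13.64): V ← 13.64 m/s
final state: V = 13.64 m/s, rpm = 5644 → n = rpm/60 = 94.066667 rev/s
target J* = 0.5168; solve J* = V/(n·D) for n: n = V/(J*·D) = 13.64/(0.5168 × 1.362) = 19.378259 rev/s
rpm = 60·n = 1162.695544

rpm = 1162.70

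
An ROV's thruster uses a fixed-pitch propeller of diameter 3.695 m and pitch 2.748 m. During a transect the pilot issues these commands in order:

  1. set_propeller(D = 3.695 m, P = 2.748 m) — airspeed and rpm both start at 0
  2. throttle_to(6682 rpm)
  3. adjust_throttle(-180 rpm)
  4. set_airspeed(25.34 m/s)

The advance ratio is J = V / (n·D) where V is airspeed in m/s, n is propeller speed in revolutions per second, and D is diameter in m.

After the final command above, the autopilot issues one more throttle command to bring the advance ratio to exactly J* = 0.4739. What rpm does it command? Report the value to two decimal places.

rpm = 868.27

set_propeller: D = 3.695 m, P = 2.748 m (p = P/D = 0.743708); state ← (V=0, rpm=0)
throttle_to(6682): rpm ← 6682
adjust_throttle(-180): rpm ← 6682 -180 = 6502
set_airspeed(25.34): V ← 25.34 m/s
final state: V = 25.34 m/s, rpm = 6502 → n = rpm/60 = 108.366667 rev/s
target J* = 0.4739; solve J* = V/(n·D) for n: n = V/(J*·D) = 25.34/(0.4739 × 3.695) = 14.471230 rev/s
rpm = 60·n = 868.273826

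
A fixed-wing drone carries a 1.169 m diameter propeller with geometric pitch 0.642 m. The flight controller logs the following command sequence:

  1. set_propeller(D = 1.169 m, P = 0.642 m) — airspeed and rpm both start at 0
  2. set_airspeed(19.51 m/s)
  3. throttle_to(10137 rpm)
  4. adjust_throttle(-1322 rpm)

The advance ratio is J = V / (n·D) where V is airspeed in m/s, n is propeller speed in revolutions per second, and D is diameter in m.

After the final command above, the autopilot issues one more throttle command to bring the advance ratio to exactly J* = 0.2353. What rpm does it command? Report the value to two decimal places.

set_propeller: D = 1.169 m, P = 0.642 m (p = P/D = 0.549187); state ← (V=0, rpm=0)
set_airspeed(19.51): V ← 19.51 m/s
throttle_to(10137): rpm ← 10137
adjust_throttle(-1322): rpm ← 10137 -1322 = 8815
final state: V = 19.51 m/s, rpm = 8815 → n = rpm/60 = 146.916667 rev/s
target J* = 0.2353; solve J* = V/(n·D) for n: n = V/(J*·D) = 19.51/(0.2353 × 1.169) = 70.928509 rev/s
rpm = 60·n = 4255.710545

rpm = 4255.71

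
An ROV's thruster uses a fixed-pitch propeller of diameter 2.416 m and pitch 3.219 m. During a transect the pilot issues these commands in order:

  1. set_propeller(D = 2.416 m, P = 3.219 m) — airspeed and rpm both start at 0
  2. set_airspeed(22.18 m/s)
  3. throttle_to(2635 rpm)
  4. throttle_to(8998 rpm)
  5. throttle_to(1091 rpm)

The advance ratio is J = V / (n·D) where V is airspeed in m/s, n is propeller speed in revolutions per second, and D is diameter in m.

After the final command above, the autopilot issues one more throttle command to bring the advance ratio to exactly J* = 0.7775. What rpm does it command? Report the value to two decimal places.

set_propeller: D = 2.416 m, P = 3.219 m (p = P/D = 1.332368); state ← (V=0, rpm=0)
set_airspeed(22.18): V ← 22.18 m/s
throttle_to(2635): rpm ← 2635
throttle_to(8998): rpm ← 8998
throttle_to(1091): rpm ← 1091
final state: V = 22.18 m/s, rpm = 1091 → n = rpm/60 = 18.183333 rev/s
target J* = 0.7775; solve J* = V/(n·D) for n: n = V/(J*·D) = 22.18/(0.7775 × 2.416) = 11.807670 rev/s
rpm = 60·n = 708.460212

rpm = 708.46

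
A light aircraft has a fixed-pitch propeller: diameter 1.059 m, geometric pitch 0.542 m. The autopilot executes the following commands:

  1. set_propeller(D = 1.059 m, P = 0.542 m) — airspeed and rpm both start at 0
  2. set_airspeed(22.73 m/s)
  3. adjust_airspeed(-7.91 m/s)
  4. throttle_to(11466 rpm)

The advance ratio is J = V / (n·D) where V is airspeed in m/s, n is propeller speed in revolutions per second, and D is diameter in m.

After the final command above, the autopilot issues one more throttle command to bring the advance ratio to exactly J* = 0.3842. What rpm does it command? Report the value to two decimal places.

rpm = 2185.48

set_propeller: D = 1.059 m, P = 0.542 m (p = P/D = 0.511804); state ← (V=0, rpm=0)
set_airspeed(22.73): V ← 22.73 m/s
adjust_airspeed(-7.91): V ← 22.73 -7.91 = 14.82 m/s
throttle_to(11466): rpm ← 11466
final state: V = 14.82 m/s, rpm = 11466 → n = rpm/60 = 191.100000 rev/s
target J* = 0.3842; solve J* = V/(n·D) for n: n = V/(J*·D) = 14.82/(0.3842 × 1.059) = 36.424608 rev/s
rpm = 60·n = 2185.476462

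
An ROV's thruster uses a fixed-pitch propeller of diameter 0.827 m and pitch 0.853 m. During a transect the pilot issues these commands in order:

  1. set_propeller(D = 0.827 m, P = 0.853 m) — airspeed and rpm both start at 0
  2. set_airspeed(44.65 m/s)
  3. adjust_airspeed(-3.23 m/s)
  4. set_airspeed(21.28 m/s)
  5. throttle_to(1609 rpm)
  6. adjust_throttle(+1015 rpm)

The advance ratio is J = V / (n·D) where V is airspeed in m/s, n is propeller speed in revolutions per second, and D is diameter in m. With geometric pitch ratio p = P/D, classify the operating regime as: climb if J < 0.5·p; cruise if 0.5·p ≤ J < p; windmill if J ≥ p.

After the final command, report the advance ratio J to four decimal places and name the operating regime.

set_propeller: D = 0.827 m, P = 0.853 m (p = P/D = 1.031439); state ← (V=0, rpm=0)
set_airspeed(44.65): V ← 44.65 m/s
adjust_airspeed(-3.23): V ← 44.65 -3.23 = 41.42 m/s
set_airspeed(21.28): V ← 21.28 m/s
throttle_to(1609): rpm ← 1609
adjust_throttle(+1015): rpm ← 1609 +1015 = 2624
final state: V = 21.28 m/s, rpm = 2624 → n = rpm/60 = 43.733333 rev/s
J = V / (n·D) = 21.28 / (43.733333 × 0.827) = 0.588374
regime bands: climb J<0.5157 | cruise [0.5157, 1.0314) | windmill J≥1.0314
J = 0.5884 → cruise

J = 0.5884, regime = cruise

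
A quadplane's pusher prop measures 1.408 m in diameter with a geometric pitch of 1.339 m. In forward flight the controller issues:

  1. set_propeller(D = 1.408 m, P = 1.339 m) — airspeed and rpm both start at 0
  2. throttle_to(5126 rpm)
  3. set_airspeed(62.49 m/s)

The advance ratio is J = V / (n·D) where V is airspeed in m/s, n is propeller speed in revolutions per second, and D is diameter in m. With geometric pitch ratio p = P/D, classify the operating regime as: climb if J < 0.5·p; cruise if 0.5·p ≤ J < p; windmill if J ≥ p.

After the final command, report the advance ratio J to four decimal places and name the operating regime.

set_propeller: D = 1.408 m, P = 1.339 m (p = P/D = 0.950994); state ← (V=0, rpm=0)
throttle_to(5126): rpm ← 5126
set_airspeed(62.49): V ← 62.49 m/s
final state: V = 62.49 m/s, rpm = 5126 → n = rpm/60 = 85.433333 rev/s
J = V / (n·D) = 62.49 / (85.433333 × 1.408) = 0.519494
regime bands: climb J<0.4755 | cruise [0.4755, 0.9510) | windmill J≥0.9510
J = 0.5195 → cruise

J = 0.5195, regime = cruise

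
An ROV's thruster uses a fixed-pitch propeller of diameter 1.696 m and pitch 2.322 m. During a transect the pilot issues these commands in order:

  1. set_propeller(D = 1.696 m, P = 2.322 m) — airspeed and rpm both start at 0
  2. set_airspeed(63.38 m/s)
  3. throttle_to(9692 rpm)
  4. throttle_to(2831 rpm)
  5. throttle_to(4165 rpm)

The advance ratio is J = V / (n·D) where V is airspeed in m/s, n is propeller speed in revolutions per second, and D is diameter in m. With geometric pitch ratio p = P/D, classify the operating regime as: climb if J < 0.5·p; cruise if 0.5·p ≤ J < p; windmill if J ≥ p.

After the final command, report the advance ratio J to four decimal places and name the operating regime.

J = 0.5383, regime = climb

set_propeller: D = 1.696 m, P = 2.322 m (p = P/D = 1.369104); state ← (V=0, rpm=0)
set_airspeed(63.38): V ← 63.38 m/s
throttle_to(9692): rpm ← 9692
throttle_to(2831): rpm ← 2831
throttle_to(4165): rpm ← 4165
final state: V = 63.38 m/s, rpm = 4165 → n = rpm/60 = 69.416667 rev/s
J = V / (n·D) = 63.38 / (69.416667 × 1.696) = 0.538347
regime bands: climb J<0.6846 | cruise [0.6846, 1.3691) | windmill J≥1.3691
J = 0.5383 → climb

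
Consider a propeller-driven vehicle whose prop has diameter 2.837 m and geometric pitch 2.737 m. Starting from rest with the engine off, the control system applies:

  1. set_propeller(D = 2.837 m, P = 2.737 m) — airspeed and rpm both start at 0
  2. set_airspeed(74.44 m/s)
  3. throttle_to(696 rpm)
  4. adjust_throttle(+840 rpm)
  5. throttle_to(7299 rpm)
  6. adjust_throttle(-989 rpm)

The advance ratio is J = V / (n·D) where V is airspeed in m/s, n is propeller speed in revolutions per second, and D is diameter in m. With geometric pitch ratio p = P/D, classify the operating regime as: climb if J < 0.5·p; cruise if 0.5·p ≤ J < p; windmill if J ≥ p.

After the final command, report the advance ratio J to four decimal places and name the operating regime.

J = 0.2495, regime = climb

set_propeller: D = 2.837 m, P = 2.737 m (p = P/D = 0.964751); state ← (V=0, rpm=0)
set_airspeed(74.44): V ← 74.44 m/s
throttle_to(696): rpm ← 696
adjust_throttle(+840): rpm ← 696 +840 = 1536
throttle_to(7299): rpm ← 7299
adjust_throttle(-989): rpm ← 7299 -989 = 6310
final state: V = 74.44 m/s, rpm = 6310 → n = rpm/60 = 105.166667 rev/s
J = V / (n·D) = 74.44 / (105.166667 × 2.837) = 0.249499
regime bands: climb J<0.4824 | cruise [0.4824, 0.9648) | windmill J≥0.9648
J = 0.2495 → climb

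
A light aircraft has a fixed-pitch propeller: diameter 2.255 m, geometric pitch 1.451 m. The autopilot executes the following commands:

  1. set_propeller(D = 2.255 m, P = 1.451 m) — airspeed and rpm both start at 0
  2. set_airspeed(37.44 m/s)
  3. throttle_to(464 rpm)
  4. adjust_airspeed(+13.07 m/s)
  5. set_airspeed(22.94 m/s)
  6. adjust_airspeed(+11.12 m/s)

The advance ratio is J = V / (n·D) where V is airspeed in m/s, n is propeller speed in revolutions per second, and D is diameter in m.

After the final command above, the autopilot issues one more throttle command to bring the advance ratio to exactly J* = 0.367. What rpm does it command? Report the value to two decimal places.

set_propeller: D = 2.255 m, P = 1.451 m (p = P/D = 0.643459); state ← (V=0, rpm=0)
set_airspeed(37.44): V ← 37.44 m/s
throttle_to(464): rpm ← 464
adjust_airspeed(+13.07): V ← 37.44 +13.07 = 50.51 m/s
set_airspeed(22.94): V ← 22.94 m/s
adjust_airspeed(+11.12): V ← 22.94 +11.12 = 34.06 m/s
final state: V = 34.06 m/s, rpm = 464 → n = rpm/60 = 7.733333 rev/s
target J* = 0.367; solve J* = V/(n·D) for n: n = V/(J*·D) = 34.06/(0.367 × 2.255) = 41.155893 rev/s
rpm = 60·n = 2469.353601

rpm = 2469.35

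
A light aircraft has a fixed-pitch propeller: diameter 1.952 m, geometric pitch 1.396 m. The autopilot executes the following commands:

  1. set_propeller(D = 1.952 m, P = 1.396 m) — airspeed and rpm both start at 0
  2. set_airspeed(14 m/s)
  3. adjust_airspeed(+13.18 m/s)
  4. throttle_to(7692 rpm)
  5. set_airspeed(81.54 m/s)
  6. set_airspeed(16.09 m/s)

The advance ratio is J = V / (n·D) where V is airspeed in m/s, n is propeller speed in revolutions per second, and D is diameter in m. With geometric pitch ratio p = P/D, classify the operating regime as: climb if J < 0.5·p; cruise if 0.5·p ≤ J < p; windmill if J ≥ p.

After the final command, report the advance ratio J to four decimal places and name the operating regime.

set_propeller: D = 1.952 m, P = 1.396 m (p = P/D = 0.715164); state ← (V=0, rpm=0)
set_airspeed(14): V ← 14 m/s
adjust_airspeed(+13.18): V ← 14 +13.18 = 27.18 m/s
throttle_to(7692): rpm ← 7692
set_airspeed(81.54): V ← 81.54 m/s
set_airspeed(16.09): V ← 16.09 m/s
final state: V = 16.09 m/s, rpm = 7692 → n = rpm/60 = 128.200000 rev/s
J = V / (n·D) = 16.09 / (128.200000 × 1.952) = 0.064297
regime bands: climb J<0.3576 | cruise [0.3576, 0.7152) | windmill J≥0.7152
J = 0.0643 → climb

J = 0.0643, regime = climb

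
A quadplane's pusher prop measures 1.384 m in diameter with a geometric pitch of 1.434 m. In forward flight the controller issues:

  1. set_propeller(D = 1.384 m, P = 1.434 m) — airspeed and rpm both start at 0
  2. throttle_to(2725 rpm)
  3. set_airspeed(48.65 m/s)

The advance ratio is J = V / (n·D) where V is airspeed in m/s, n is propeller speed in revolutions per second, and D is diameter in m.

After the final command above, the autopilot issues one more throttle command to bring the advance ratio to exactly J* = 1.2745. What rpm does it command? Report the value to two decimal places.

set_propeller: D = 1.384 m, P = 1.434 m (p = P/D = 1.036127); state ← (V=0, rpm=0)
throttle_to(2725): rpm ← 2725
set_airspeed(48.65): V ← 48.65 m/s
final state: V = 48.65 m/s, rpm = 2725 → n = rpm/60 = 45.416667 rev/s
target J* = 1.2745; solve J* = V/(n·D) for n: n = V/(J*·D) = 48.65/(1.2745 × 1.384) = 27.580804 rev/s
rpm = 60·n = 1654.848212

rpm = 1654.85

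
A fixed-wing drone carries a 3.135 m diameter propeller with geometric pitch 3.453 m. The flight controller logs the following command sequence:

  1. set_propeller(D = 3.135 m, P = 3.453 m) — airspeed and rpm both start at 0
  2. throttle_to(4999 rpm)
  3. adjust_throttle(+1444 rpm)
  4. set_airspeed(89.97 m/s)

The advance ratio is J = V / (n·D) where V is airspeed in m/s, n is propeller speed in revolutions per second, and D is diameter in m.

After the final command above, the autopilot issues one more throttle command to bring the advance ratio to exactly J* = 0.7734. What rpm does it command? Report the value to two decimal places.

set_propeller: D = 3.135 m, P = 3.453 m (p = P/D = 1.101435); state ← (V=0, rpm=0)
throttle_to(4999): rpm ← 4999
adjust_throttle(+1444): rpm ← 4999 +1444 = 6443
set_airspeed(89.97): V ← 89.97 m/s
final state: V = 89.97 m/s, rpm = 6443 → n = rpm/60 = 107.383333 rev/s
target J* = 0.7734; solve J* = V/(n·D) for n: n = V/(J*·D) = 89.97/(0.7734 × 3.135) = 37.107014 rev/s
rpm = 60·n = 2226.420837

rpm = 2226.42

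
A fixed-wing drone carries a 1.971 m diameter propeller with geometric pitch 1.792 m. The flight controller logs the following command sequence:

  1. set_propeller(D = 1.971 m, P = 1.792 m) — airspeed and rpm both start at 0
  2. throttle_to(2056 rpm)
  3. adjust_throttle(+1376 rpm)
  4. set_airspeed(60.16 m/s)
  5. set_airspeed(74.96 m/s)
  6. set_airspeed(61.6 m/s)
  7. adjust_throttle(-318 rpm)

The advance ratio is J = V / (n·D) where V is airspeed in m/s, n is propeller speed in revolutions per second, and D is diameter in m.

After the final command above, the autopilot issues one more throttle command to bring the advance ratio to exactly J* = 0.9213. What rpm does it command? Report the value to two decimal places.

set_propeller: D = 1.971 m, P = 1.792 m (p = P/D = 0.909183); state ← (V=0, rpm=0)
throttle_to(2056): rpm ← 2056
adjust_throttle(+1376): rpm ← 2056 +1376 = 3432
set_airspeed(60.16): V ← 60.16 m/s
set_airspeed(74.96): V ← 74.96 m/s
set_airspeed(61.6): V ← 61.6 m/s
adjust_throttle(-318): rpm ← 3432 -318 = 3114
final state: V = 61.6 m/s, rpm = 3114 → n = rpm/60 = 51.900000 rev/s
target J* = 0.9213; solve J* = V/(n·D) for n: n = V/(J*·D) = 61.6/(0.9213 × 1.971) = 33.922903 rev/s
rpm = 60·n = 2035.374209

rpm = 2035.37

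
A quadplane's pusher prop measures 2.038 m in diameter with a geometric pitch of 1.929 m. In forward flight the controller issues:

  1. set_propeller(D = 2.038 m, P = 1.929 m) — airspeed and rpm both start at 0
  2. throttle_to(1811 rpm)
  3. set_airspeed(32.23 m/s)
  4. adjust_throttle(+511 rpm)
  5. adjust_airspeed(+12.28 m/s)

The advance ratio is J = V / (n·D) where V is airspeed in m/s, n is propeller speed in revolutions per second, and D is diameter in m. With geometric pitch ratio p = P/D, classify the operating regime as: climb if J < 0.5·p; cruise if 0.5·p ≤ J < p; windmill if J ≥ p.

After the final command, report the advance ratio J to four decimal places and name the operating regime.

set_propeller: D = 2.038 m, P = 1.929 m (p = P/D = 0.946516); state ← (V=0, rpm=0)
throttle_to(1811): rpm ← 1811
set_airspeed(32.23): V ← 32.23 m/s
adjust_throttle(+511): rpm ← 1811 +511 = 2322
adjust_airspeed(+12.28): V ← 32.23 +12.28 = 44.51 m/s
final state: V = 44.51 m/s, rpm = 2322 → n = rpm/60 = 38.700000 rev/s
J = V / (n·D) = 44.51 / (38.700000 × 2.038) = 0.564342
regime bands: climb J<0.4733 | cruise [0.4733, 0.9465) | windmill J≥0.9465
J = 0.5643 → cruise

J = 0.5643, regime = cruise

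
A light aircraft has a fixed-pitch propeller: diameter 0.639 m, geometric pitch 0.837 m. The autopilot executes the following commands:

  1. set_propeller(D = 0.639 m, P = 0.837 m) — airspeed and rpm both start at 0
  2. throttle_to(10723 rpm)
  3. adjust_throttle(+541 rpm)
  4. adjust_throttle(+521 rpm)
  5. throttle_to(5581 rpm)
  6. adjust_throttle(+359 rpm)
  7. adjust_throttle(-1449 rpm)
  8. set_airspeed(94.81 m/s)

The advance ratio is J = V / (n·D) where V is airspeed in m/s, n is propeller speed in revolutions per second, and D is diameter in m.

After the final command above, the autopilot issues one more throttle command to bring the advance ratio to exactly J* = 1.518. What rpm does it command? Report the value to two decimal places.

set_propeller: D = 0.639 m, P = 0.837 m (p = P/D = 1.309859); state ← (V=0, rpm=0)
throttle_to(10723): rpm ← 10723
adjust_throttle(+541): rpm ← 10723 +541 = 11264
adjust_throttle(+521): rpm ← 11264 +521 = 11785
throttle_to(5581): rpm ← 5581
adjust_throttle(+359): rpm ← 5581 +359 = 5940
adjust_throttle(-1449): rpm ← 5940 -1449 = 4491
set_airspeed(94.81): V ← 94.81 m/s
final state: V = 94.81 m/s, rpm = 4491 → n = rpm/60 = 74.850000 rev/s
target J* = 1.518; solve J* = V/(n·D) for n: n = V/(J*·D) = 94.81/(1.518 × 0.639) = 97.742067 rev/s
rpm = 60·n = 5864.523991

rpm = 5864.52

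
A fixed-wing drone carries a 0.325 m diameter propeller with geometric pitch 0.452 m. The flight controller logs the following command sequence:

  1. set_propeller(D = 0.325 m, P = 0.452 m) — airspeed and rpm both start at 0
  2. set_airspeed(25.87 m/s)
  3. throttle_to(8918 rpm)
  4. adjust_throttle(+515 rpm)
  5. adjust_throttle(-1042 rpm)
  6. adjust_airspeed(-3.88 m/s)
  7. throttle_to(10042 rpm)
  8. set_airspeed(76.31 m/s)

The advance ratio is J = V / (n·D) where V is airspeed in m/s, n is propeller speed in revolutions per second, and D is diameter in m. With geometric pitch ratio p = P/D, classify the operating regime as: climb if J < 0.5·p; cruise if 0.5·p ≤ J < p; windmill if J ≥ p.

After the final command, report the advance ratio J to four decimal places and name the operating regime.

set_propeller: D = 0.325 m, P = 0.452 m (p = P/D = 1.390769); state ← (V=0, rpm=0)
set_airspeed(25.87): V ← 25.87 m/s
throttle_to(8918): rpm ← 8918
adjust_throttle(+515): rpm ← 8918 +515 = 9433
adjust_throttle(-1042): rpm ← 9433 -1042 = 8391
adjust_airspeed(-3.88): V ← 25.87 -3.88 = 21.99 m/s
throttle_to(10042): rpm ← 10042
set_airspeed(76.31): V ← 76.31 m/s
final state: V = 76.31 m/s, rpm = 10042 → n = rpm/60 = 167.366667 rev/s
J = V / (n·D) = 76.31 / (167.366667 × 0.325) = 1.402908
regime bands: climb J<0.6954 | cruise [0.6954, 1.3908) | windmill J≥1.3908
J = 1.4029 → windmill

J = 1.4029, regime = windmill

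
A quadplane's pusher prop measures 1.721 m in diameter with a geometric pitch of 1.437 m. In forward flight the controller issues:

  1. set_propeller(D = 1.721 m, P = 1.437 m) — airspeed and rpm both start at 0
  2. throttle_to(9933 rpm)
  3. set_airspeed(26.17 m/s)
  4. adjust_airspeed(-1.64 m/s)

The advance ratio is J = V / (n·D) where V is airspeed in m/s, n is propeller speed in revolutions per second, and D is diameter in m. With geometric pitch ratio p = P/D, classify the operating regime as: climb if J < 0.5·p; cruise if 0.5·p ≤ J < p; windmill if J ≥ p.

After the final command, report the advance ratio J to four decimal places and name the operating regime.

set_propeller: D = 1.721 m, P = 1.437 m (p = P/D = 0.834980); state ← (V=0, rpm=0)
throttle_to(9933): rpm ← 9933
set_airspeed(26.17): V ← 26.17 m/s
adjust_airspeed(-1.64): V ← 26.17 -1.64 = 24.53 m/s
final state: V = 24.53 m/s, rpm = 9933 → n = rpm/60 = 165.550000 rev/s
J = V / (n·D) = 24.53 / (165.550000 × 1.721) = 0.086097
regime bands: climb J<0.4175 | cruise [0.4175, 0.8350) | windmill J≥0.8350
J = 0.0861 → climb

J = 0.0861, regime = climb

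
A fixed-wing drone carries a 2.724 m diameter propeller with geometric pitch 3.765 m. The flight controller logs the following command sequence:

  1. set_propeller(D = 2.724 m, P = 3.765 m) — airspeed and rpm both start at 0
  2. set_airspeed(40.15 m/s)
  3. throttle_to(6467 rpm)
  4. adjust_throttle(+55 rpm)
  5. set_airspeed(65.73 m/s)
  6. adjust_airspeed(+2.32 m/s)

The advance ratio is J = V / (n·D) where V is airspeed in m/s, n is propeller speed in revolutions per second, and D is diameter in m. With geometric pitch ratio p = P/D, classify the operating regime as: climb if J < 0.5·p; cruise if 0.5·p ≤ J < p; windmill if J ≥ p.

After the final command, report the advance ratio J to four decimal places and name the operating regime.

set_propeller: D = 2.724 m, P = 3.765 m (p = P/D = 1.382159); state ← (V=0, rpm=0)
set_airspeed(40.15): V ← 40.15 m/s
throttle_to(6467): rpm ← 6467
adjust_throttle(+55): rpm ← 6467 +55 = 6522
set_airspeed(65.73): V ← 65.73 m/s
adjust_airspeed(+2.32): V ← 65.73 +2.32 = 68.05 m/s
final state: V = 68.05 m/s, rpm = 6522 → n = rpm/60 = 108.700000 rev/s
J = V / (n·D) = 68.05 / (108.700000 × 2.724) = 0.229822
regime bands: climb J<0.6911 | cruise [0.6911, 1.3822) | windmill J≥1.3822
J = 0.2298 → climb

J = 0.2298, regime = climb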